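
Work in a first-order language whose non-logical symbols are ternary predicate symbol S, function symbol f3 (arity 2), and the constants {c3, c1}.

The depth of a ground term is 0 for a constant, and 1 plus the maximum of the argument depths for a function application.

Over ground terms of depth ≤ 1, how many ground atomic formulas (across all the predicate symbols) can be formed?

First count ground terms of depth ≤ 1.
Count level by level. With function symbols f3/2, the terms of depth ≤ k are the 2 constants together with each function applied to depth-≤(k−1) tuples, so N_k = 2 + N_{k-1}^2.
N_0 = 2
N_1 = 2 + 2^2 = 6
Explicitly: c3, c1, f3(c3, c3), f3(c3, c1), f3(c1, c3), f3(c1, c1).
So |H| = 6.
Each predicate of arity r yields |H|^r ground atoms (one per choice of an r-tuple from H):
  S: 6^3 = 216
Total ground atoms: 216.

216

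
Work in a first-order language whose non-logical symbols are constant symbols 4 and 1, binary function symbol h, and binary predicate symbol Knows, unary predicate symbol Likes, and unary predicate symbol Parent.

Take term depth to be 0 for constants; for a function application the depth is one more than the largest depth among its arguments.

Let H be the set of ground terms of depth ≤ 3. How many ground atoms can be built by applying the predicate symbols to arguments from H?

First count ground terms of depth ≤ 3.
If N_k denotes the number of depth-≤k ground terms, the 2 constants give N_0 = 2, and each function symbol of arity r contributes N_{k-1}^r new terms at level k: N_k = 2 + N_{k-1}^2.
N_0 = 2
N_1 = 2 + 2^2 = 6
N_2 = 2 + 6^2 = 38
N_3 = 2 + 38^2 = 1446
So |H| = 1446.
A ground atom is a predicate applied to a tuple of terms from H, so the count is the sum over predicates of |H|^arity:
  Knows: 1446^2 = 2090916;  Likes: 1446;  Parent: 1446
Total ground atoms: 2090916 + 1446 + 1446 = 2093808.

2093808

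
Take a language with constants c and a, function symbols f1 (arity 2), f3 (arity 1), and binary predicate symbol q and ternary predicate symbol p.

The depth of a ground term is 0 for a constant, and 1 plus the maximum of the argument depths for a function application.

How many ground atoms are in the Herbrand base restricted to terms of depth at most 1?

First count ground terms of depth ≤ 1.
Let N_k = |{terms of depth ≤ k}|. Then N_0 = 2 and N_k = 2 + N_{k-1}^2 + N_{k-1} for k ≥ 1 (one summand per function symbol, arity giving the exponent).
N_0 = 2
N_1 = 2 + 2^2 + 2 = 8
So |H| = 8.
Ground atoms are formed by filling each argument slot of a predicate with a term from H, so an r-ary predicate gives |H|^r atoms:
  q: 8^2 = 64;  p: 8^3 = 512
Total ground atoms: 64 + 512 = 576.

576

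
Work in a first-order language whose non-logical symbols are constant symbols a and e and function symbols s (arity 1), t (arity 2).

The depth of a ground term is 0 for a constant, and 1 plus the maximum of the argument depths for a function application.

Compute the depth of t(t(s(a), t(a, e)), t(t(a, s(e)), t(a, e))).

4

depth(s(a)) = 1 + depth(a) = 1 + 0 = 1
depth(t(a, e)) = 1 + max(0, 0) = 1
depth(t(s(a), t(a, e))) = 1 + max(1, 1) = 2
depth(s(e)) = 1 + depth(e) = 1 + 0 = 1
depth(t(a, s(e))) = 1 + max(0, 1) = 2
depth(t(t(a, s(e)), t(a, e))) = 1 + max(2, 1) = 3
depth(t(t(s(a), t(a, e)), t(t(a, s(e)), t(a, e)))) = 1 + max(2, 3) = 4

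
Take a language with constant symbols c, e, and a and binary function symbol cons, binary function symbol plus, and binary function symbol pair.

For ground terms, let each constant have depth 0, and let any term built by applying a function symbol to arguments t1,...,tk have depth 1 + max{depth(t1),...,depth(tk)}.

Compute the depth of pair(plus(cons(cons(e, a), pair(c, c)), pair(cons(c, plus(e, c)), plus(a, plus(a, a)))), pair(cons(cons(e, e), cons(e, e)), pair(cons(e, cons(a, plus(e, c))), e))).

6

depth(cons(e, a)) = 1 + max(0, 0) = 1
depth(pair(c, c)) = 1 + max(0, 0) = 1
depth(cons(cons(e, a), pair(c, c))) = 1 + max(1, 1) = 2
depth(plus(e, c)) = 1 + max(0, 0) = 1
depth(cons(c, plus(e, c))) = 1 + max(0, 1) = 2
depth(plus(a, a)) = 1 + max(0, 0) = 1
depth(plus(a, plus(a, a))) = 1 + max(0, 1) = 2
depth(pair(cons(c, plus(e, c)), plus(a, plus(a, a)))) = 1 + max(2, 2) = 3
depth(plus(cons(cons(e, a), pair(c, c)), pair(cons(c, plus(e, c)), plus(a, plus(a, a))))) = 1 + max(2, 3) = 4
depth(cons(e, e)) = 1 + max(0, 0) = 1
depth(cons(cons(e, e), cons(e, e))) = 1 + max(1, 1) = 2
depth(cons(a, plus(e, c))) = 1 + max(0, 1) = 2
depth(cons(e, cons(a, plus(e, c)))) = 1 + max(0, 2) = 3
depth(pair(cons(e, cons(a, plus(e, c))), e)) = 1 + max(3, 0) = 4
depth(pair(cons(cons(e, e), cons(e, e)), pair(cons(e, cons(a, plus(e, c))), e))) = 1 + max(2, 4) = 5
depth(pair(plus(cons(cons(e, a), pair(c, c)), pair(cons(c, plus(e, c)), plus(a, plus(a, a)))), pair(cons(cons(e, e), cons(e, e)), pair(cons(e, cons(a, plus(e, c))), e)))) = 1 + max(4, 5) = 6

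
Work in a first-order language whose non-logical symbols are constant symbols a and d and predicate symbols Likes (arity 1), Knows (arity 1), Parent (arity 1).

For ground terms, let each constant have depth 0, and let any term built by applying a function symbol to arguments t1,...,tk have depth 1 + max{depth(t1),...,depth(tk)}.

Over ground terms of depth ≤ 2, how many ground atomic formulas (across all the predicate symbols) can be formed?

6

First count ground terms of depth ≤ 2.
With no function symbols every ground term is a constant, so there are exactly 2 ground terms at every depth bound.
N_0 = 2
N_1 = 2
N_2 = 2
Explicitly: a, d.
So |H| = 2.
A ground atom is a predicate applied to a tuple of terms from H, so the count is the sum over predicates of |H|^arity:
  Likes: 2;  Knows: 2;  Parent: 2
Total ground atoms: 2 + 2 + 2 = 6.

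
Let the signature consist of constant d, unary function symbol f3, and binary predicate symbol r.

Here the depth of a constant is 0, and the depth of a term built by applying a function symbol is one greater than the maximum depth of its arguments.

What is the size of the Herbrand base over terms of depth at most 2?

First count ground terms of depth ≤ 2.
If N_k denotes the number of depth-≤k ground terms, the 1 constant gives N_0 = 1, and each function symbol of arity r contributes N_{k-1}^r new terms at level k: N_k = 1 + N_{k-1}.
N_0 = 1
N_1 = 1 + 1 = 2
N_2 = 1 + 2 = 3
So |H| = 3.
Ground atoms are formed by filling each argument slot of a predicate with a term from H, so an r-ary predicate gives |H|^r atoms:
  r: 3^2 = 9
Total ground atoms: 9.

9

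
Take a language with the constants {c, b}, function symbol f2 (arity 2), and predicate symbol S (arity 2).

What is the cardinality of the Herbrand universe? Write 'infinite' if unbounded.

infinite

The signature has at least one function symbol (f2, arity 2) and at least one constant (c).
Iterating f2 gives infinitely many distinct ground terms: c, f2(c, c), f2(f2(c, c), f2(c, c)), ...
So the Herbrand universe is infinite.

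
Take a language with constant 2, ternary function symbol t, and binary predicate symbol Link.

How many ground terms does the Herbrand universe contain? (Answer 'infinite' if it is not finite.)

infinite

The signature has at least one function symbol (t, arity 3) and at least one constant (2).
Iterating t gives infinitely many distinct ground terms: 2, t(2, 2, 2), t(t(2, 2, 2), t(2, 2, 2), t(2, 2, 2)), ...
So the Herbrand universe is infinite.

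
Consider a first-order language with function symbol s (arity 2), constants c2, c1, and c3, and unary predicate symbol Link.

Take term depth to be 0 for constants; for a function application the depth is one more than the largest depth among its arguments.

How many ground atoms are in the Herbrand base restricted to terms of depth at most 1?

First count ground terms of depth ≤ 1.
Let N_k = |{terms of depth ≤ k}|. Then N_0 = 3 and N_k = 3 + N_{k-1}^2 for k ≥ 1 (one summand per function symbol, arity giving the exponent).
N_0 = 3
N_1 = 3 + 3^2 = 12
Explicitly: c2, c1, c3, s(c2, c2), s(c2, c1), s(c2, c3), s(c1, c2), s(c1, c1), s(c1, c3), s(c3, c2), s(c3, c1), s(c3, c3).
So |H| = 12.
Each predicate of arity r yields |H|^r ground atoms (one per choice of an r-tuple from H):
  Link: 12
Total ground atoms: 12.

12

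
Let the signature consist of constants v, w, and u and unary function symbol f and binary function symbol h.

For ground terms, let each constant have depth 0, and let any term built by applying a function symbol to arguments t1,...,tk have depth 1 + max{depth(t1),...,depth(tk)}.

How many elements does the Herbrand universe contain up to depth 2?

Write N_k for the number of ground terms of depth ≤ k. A term of depth ≤ k is either a constant or a function symbol applied to arguments of depth ≤ k−1, so N_k = 3 + N_{k-1} + N_{k-1}^2.
N_0 = 3
N_1 = 3 + 3 + 3^2 = 15
N_2 = 3 + 15 + 15^2 = 243

243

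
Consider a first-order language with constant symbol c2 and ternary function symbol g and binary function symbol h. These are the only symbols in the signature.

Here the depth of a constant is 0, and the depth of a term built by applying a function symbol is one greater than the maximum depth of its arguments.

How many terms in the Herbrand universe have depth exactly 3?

51986

If N_k denotes the number of depth-≤k ground terms, the 1 constant gives N_0 = 1, and each function symbol of arity r contributes N_{k-1}^r new terms at level k: N_k = 1 + N_{k-1}^3 + N_{k-1}^2.
N_0 = 1
N_1 = 1 + 1^3 + 1^2 = 3
N_2 = 1 + 3^3 + 3^2 = 37
N_3 = 1 + 37^3 + 37^2 = 52023
Terms of depth exactly 3: N_3 − N_2 = 52023 − 37 = 51986.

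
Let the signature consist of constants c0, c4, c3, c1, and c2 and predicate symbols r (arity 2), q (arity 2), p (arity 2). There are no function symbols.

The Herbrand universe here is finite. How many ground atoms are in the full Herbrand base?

With no function symbols, the Herbrand universe is just the 5 constants.
Ground atoms per predicate: r: 5^2 = 25, q: 5^2 = 25, p: 5^2 = 25.
Herbrand base size = 25 + 25 + 25 = 75.

75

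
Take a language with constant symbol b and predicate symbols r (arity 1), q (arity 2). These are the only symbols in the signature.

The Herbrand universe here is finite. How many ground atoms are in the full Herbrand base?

2

With no function symbols, the Herbrand universe is just the 1 constant.
Ground atoms per predicate: r: 1, q: 1^2 = 1.
Herbrand base size = 1 + 1 = 2.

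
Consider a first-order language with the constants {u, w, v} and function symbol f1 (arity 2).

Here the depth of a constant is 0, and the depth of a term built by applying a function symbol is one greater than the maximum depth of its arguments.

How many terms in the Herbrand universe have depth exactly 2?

135

Let N_k count ground terms of depth at most k. Each non-constant term of depth ≤ k is some function symbol applied to depth-≤(k−1) arguments, giving N_k = 3 + N_{k-1}^2.
N_0 = 3
N_1 = 3 + 3^2 = 12
N_2 = 3 + 12^2 = 147
Terms of depth exactly 2: N_2 − N_1 = 147 − 12 = 135.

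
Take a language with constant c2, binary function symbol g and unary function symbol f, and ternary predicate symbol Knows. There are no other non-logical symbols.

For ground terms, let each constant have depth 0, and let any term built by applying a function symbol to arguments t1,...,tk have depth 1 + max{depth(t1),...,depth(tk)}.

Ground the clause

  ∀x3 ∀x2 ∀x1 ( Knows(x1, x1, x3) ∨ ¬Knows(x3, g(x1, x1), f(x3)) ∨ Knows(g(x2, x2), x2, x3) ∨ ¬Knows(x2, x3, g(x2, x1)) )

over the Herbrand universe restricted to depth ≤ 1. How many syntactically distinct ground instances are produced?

27

Ground terms of depth ≤ 1:
  Write N_k for the number of ground terms of depth ≤ k. A term of depth ≤ k is either a constant or a function symbol applied to arguments of depth ≤ k−1, so N_k = 1 + N_{k-1}^2 + N_{k-1}.
  N_0 = 1
  N_1 = 1 + 1^2 + 1 = 3
  Explicitly: c2, g(c2, c2), f(c2).
So there are 3 ground terms available for substitution.
There are 3 variables to instantiate (x3, x2, x1), each occurring in at least one literal, so different choices give different ground instances.
Number of ground instances = 3^3 = 27.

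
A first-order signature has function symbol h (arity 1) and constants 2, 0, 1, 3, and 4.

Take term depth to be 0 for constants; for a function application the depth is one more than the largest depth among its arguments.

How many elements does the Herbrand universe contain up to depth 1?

Let N_k = |{terms of depth ≤ k}|. Then N_0 = 5 and N_k = 5 + N_{k-1} for k ≥ 1 (one summand per function symbol, arity giving the exponent).
N_0 = 5
N_1 = 5 + 5 = 10

10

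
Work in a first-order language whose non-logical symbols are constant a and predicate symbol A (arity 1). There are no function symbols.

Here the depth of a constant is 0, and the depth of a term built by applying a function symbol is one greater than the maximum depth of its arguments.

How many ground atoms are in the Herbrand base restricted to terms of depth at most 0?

First count ground terms of depth ≤ 0.
With no function symbols every ground term is a constant, so there is exactly 1 ground term at every depth bound.
N_0 = 1
Explicitly: a.
So |H| = 1.
Each predicate of arity r yields |H|^r ground atoms (one per choice of an r-tuple from H):
  A: 1
Total ground atoms: 1.

1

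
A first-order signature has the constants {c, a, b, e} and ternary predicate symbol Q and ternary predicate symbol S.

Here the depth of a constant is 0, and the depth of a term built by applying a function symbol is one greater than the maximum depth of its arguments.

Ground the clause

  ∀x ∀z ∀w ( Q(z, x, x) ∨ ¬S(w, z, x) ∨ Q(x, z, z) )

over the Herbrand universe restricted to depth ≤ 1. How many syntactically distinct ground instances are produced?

Ground terms of depth ≤ 1:
  With no function symbols every ground term is a constant, so there are exactly 4 ground terms at every depth bound.
  N_0 = 4
  N_1 = 4
So there are 4 ground terms available for substitution.
Each of x, z, w ranges independently over the available ground terms, and distinct assignments produce distinct instances.
Number of ground instances = 4^3 = 64.

64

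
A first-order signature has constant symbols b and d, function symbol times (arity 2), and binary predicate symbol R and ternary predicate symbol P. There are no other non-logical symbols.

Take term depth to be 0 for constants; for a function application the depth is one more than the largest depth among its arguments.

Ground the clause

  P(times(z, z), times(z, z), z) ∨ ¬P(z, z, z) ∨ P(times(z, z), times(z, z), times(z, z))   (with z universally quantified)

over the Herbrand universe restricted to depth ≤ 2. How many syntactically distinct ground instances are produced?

Ground terms of depth ≤ 2:
  Let N_k count ground terms of depth at most k. Each non-constant term of depth ≤ k is some function symbol applied to depth-≤(k−1) arguments, giving N_k = 2 + N_{k-1}^2.
  N_0 = 2
  N_1 = 2 + 2^2 = 6
  N_2 = 2 + 6^2 = 38
So there are 38 ground terms available for substitution.
There is 1 variable to instantiate (z),  occurring in at least one literal, so different choices give different ground instances.
Number of ground instances = 38.

38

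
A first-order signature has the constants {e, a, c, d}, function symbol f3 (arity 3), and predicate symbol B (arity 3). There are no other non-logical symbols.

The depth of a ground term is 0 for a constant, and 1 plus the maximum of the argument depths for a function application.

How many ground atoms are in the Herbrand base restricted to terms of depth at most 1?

First count ground terms of depth ≤ 1.
Write N_k for the number of ground terms of depth ≤ k. A term of depth ≤ k is either a constant or a function symbol applied to arguments of depth ≤ k−1, so N_k = 4 + N_{k-1}^3.
N_0 = 4
N_1 = 4 + 4^3 = 68
So |H| = 68.
Ground atoms are formed by filling each argument slot of a predicate with a term from H, so an r-ary predicate gives |H|^r atoms:
  B: 68^3 = 314432
Total ground atoms: 314432.

314432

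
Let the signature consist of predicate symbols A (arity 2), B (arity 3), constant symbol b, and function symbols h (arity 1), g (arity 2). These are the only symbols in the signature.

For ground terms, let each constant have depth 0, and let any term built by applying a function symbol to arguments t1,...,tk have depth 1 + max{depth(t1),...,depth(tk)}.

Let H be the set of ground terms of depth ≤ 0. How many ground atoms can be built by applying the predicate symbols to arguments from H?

First count ground terms of depth ≤ 0.
If N_k denotes the number of depth-≤k ground terms, the 1 constant gives N_0 = 1, and each function symbol of arity r contributes N_{k-1}^r new terms at level k: N_k = 1 + N_{k-1} + N_{k-1}^2.
N_0 = 1
So |H| = 1.
For each predicate symbol, the number of ground atoms is |H| raised to its arity; summing:
  A: 1^2 = 1;  B: 1^3 = 1
Total ground atoms: 1 + 1 = 2.

2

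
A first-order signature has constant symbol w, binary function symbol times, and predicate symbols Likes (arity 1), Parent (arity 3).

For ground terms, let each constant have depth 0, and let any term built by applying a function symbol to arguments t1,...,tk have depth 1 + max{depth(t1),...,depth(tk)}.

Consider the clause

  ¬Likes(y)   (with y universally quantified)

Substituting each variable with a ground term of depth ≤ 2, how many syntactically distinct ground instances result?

Ground terms of depth ≤ 2:
  Let N_k count ground terms of depth at most k. Each non-constant term of depth ≤ k is some function symbol applied to depth-≤(k−1) arguments, giving N_k = 1 + N_{k-1}^2.
  N_0 = 1
  N_1 = 1 + 1^2 = 2
  N_2 = 1 + 2^2 = 5
So there are 5 ground terms available for substitution.
The body mentions the single quantified variable y; since ground terms form a free algebra, no two substitutions collapse to the same formula.
Number of ground instances = 5.

5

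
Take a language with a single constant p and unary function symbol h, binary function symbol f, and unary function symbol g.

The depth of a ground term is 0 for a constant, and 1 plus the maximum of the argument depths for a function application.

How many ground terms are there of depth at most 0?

Let N_k count ground terms of depth at most k. Each non-constant term of depth ≤ k is some function symbol applied to depth-≤(k−1) arguments, giving N_k = 1 + N_{k-1} + N_{k-1}^2 + N_{k-1}.
N_0 = 1

1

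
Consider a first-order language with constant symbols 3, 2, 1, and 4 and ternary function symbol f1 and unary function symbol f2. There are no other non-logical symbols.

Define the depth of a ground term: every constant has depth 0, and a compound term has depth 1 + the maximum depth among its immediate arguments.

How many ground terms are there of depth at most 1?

Let N_k = |{terms of depth ≤ k}|. Then N_0 = 4 and N_k = 4 + N_{k-1}^3 + N_{k-1} for k ≥ 1 (one summand per function symbol, arity giving the exponent).
N_0 = 4
N_1 = 4 + 4^3 + 4 = 72

72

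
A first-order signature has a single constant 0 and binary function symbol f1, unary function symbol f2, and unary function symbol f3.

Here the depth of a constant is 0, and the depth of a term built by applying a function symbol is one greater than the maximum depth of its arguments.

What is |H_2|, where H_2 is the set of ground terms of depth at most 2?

25

Write N_k for the number of ground terms of depth ≤ k. A term of depth ≤ k is either a constant or a function symbol applied to arguments of depth ≤ k−1, so N_k = 1 + N_{k-1}^2 + N_{k-1} + N_{k-1}.
N_0 = 1
N_1 = 1 + 1^2 + 1 + 1 = 4
N_2 = 1 + 4^2 + 4 + 4 = 25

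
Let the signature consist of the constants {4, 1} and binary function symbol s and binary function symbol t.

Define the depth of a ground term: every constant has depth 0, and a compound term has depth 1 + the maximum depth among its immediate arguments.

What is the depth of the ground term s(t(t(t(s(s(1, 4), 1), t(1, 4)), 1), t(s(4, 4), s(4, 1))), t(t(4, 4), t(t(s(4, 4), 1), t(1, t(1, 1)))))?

depth(s(1, 4)) = 1 + max(0, 0) = 1
depth(s(s(1, 4), 1)) = 1 + max(1, 0) = 2
depth(t(1, 4)) = 1 + max(0, 0) = 1
depth(t(s(s(1, 4), 1), t(1, 4))) = 1 + max(2, 1) = 3
depth(t(t(s(s(1, 4), 1), t(1, 4)), 1)) = 1 + max(3, 0) = 4
depth(s(4, 4)) = 1 + max(0, 0) = 1
depth(s(4, 1)) = 1 + max(0, 0) = 1
depth(t(s(4, 4), s(4, 1))) = 1 + max(1, 1) = 2
depth(t(t(t(s(s(1, 4), 1), t(1, 4)), 1), t(s(4, 4), s(4, 1)))) = 1 + max(4, 2) = 5
depth(t(4, 4)) = 1 + max(0, 0) = 1
depth(t(s(4, 4), 1)) = 1 + max(1, 0) = 2
depth(t(1, 1)) = 1 + max(0, 0) = 1
depth(t(1, t(1, 1))) = 1 + max(0, 1) = 2
depth(t(t(s(4, 4), 1), t(1, t(1, 1)))) = 1 + max(2, 2) = 3
depth(t(t(4, 4), t(t(s(4, 4), 1), t(1, t(1, 1))))) = 1 + max(1, 3) = 4
depth(s(t(t(t(s(s(1, 4), 1), t(1, 4)), 1), t(s(4, 4), s(4, 1))), t(t(4, 4), t(t(s(4, 4), 1), t(1, t(1, 1)))))) = 1 + max(5, 4) = 6

6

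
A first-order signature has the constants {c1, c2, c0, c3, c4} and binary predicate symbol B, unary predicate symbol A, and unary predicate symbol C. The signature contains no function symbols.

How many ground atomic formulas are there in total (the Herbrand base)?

With no function symbols, the Herbrand universe is just the 5 constants.
Ground atoms per predicate: B: 5^2 = 25, A: 5, C: 5.
Herbrand base size = 25 + 5 + 5 = 35.

35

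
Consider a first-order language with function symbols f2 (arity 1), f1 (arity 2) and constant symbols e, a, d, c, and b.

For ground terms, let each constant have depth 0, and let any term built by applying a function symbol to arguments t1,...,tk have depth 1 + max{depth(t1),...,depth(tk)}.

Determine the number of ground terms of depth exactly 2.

If N_k denotes the number of depth-≤k ground terms, the 5 constants give N_0 = 5, and each function symbol of arity r contributes N_{k-1}^r new terms at level k: N_k = 5 + N_{k-1} + N_{k-1}^2.
N_0 = 5
N_1 = 5 + 5 + 5^2 = 35
N_2 = 5 + 35 + 35^2 = 1265
Terms of depth exactly 2: N_2 − N_1 = 1265 − 35 = 1230.

1230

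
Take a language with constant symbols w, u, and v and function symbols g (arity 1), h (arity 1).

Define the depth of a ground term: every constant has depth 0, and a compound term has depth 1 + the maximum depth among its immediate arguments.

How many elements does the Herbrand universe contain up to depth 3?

45

If N_k denotes the number of depth-≤k ground terms, the 3 constants give N_0 = 3, and each function symbol of arity r contributes N_{k-1}^r new terms at level k: N_k = 3 + N_{k-1} + N_{k-1}.
N_0 = 3
N_1 = 3 + 3 + 3 = 9
N_2 = 3 + 9 + 9 = 21
N_3 = 3 + 21 + 21 = 45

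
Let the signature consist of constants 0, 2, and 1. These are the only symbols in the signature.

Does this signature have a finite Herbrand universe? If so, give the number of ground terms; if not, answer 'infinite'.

There are no function symbols, so every ground term is one of the 3 constants.
The Herbrand universe is {0, 2, 1}, which is finite with 3 elements.

3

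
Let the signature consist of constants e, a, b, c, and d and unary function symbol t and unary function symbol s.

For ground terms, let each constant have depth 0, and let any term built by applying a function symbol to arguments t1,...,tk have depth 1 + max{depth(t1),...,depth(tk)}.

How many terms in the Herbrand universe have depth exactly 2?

If N_k denotes the number of depth-≤k ground terms, the 5 constants give N_0 = 5, and each function symbol of arity r contributes N_{k-1}^r new terms at level k: N_k = 5 + N_{k-1} + N_{k-1}.
N_0 = 5
N_1 = 5 + 5 + 5 = 15
N_2 = 5 + 15 + 15 = 35
Terms of depth exactly 2: N_2 − N_1 = 35 − 15 = 20.

20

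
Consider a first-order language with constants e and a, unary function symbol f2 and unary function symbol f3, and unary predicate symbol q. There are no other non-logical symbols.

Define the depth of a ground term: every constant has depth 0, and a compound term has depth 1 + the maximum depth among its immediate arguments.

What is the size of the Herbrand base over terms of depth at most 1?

6

First count ground terms of depth ≤ 1.
Write N_k for the number of ground terms of depth ≤ k. A term of depth ≤ k is either a constant or a function symbol applied to arguments of depth ≤ k−1, so N_k = 2 + N_{k-1} + N_{k-1}.
N_0 = 2
N_1 = 2 + 2 + 2 = 6
Explicitly: e, a, f2(e), f2(a), f3(e), f3(a).
So |H| = 6.
A ground atom is a predicate applied to a tuple of terms from H, so the count is the sum over predicates of |H|^arity:
  q: 6
Total ground atoms: 6.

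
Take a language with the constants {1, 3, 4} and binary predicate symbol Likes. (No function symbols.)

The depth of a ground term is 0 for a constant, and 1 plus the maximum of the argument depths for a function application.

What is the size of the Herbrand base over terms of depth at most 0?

9

First count ground terms of depth ≤ 0.
With no function symbols every ground term is a constant, so there are exactly 3 ground terms at every depth bound.
N_0 = 3
So |H| = 3.
Ground atoms are formed by filling each argument slot of a predicate with a term from H, so an r-ary predicate gives |H|^r atoms:
  Likes: 3^2 = 9
Total ground atoms: 9.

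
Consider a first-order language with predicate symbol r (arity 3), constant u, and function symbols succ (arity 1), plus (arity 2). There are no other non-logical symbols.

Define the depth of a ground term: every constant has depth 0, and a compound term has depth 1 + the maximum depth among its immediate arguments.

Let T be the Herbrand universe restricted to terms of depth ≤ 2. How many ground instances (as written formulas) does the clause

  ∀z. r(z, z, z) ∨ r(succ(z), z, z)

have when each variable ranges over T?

13

Ground terms of depth ≤ 2:
  Let N_k = |{terms of depth ≤ k}|. Then N_0 = 1 and N_k = 1 + N_{k-1} + N_{k-1}^2 for k ≥ 1 (one summand per function symbol, arity giving the exponent).
  N_0 = 1
  N_1 = 1 + 1 + 1^2 = 3
  N_2 = 1 + 3 + 3^2 = 13
So there are 13 ground terms available for substitution.
The clause has 1 distinct variable (z), which appears in the body. In the free term algebra distinct substitutions yield syntactically distinct ground instances.
Number of ground instances = 13.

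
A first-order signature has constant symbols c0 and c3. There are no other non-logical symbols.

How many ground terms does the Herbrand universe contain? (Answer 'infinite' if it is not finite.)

There are no function symbols, so every ground term is one of the 2 constants.
The Herbrand universe is {c0, c3}, which is finite with 2 elements.

2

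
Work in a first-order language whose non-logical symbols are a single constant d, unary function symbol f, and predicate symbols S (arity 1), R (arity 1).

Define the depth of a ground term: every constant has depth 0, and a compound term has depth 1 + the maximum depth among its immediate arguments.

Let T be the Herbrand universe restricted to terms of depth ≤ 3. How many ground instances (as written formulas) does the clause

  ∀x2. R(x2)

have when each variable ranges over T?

Ground terms of depth ≤ 3:
  Write N_k for the number of ground terms of depth ≤ k. A term of depth ≤ k is either a constant or a function symbol applied to arguments of depth ≤ k−1, so N_k = 1 + N_{k-1}.
  N_0 = 1
  N_1 = 1 + 1 = 2
  N_2 = 1 + 2 = 3
  N_3 = 1 + 3 = 4
So there are 4 ground terms available for substitution.
The body mentions the single quantified variable x2; since ground terms form a free algebra, no two substitutions collapse to the same formula.
Number of ground instances = 4.

4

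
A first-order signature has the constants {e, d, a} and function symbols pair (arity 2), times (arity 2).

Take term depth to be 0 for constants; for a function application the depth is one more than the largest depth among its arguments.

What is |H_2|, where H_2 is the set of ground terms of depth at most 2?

885

Write N_k for the number of ground terms of depth ≤ k. A term of depth ≤ k is either a constant or a function symbol applied to arguments of depth ≤ k−1, so N_k = 3 + N_{k-1}^2 + N_{k-1}^2.
N_0 = 3
N_1 = 3 + 3^2 + 3^2 = 21
N_2 = 3 + 21^2 + 21^2 = 885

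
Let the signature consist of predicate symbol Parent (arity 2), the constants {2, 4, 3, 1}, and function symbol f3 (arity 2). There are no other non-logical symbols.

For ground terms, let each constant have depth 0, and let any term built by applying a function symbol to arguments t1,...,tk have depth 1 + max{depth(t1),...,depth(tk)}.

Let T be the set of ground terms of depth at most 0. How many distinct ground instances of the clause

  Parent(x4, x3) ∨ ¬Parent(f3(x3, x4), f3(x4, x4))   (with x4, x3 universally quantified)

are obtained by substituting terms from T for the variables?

16

Ground terms of depth ≤ 0:
  If N_k denotes the number of depth-≤k ground terms, the 4 constants give N_0 = 4, and each function symbol of arity r contributes N_{k-1}^r new terms at level k: N_k = 4 + N_{k-1}^2.
  N_0 = 4
  Explicitly: 2, 4, 3, 1.
So there are 4 ground terms available for substitution.
The clause has 2 distinct variables (x4, x3), each appearing in the body. In the free term algebra distinct substitutions yield syntactically distinct ground instances.
Number of ground instances = 4^2 = 16.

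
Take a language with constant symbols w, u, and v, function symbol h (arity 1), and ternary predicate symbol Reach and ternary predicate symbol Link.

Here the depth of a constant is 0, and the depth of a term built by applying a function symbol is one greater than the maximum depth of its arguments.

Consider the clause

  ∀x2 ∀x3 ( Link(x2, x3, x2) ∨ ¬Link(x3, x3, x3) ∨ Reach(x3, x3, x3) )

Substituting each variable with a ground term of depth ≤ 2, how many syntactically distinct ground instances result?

Ground terms of depth ≤ 2:
  Let N_k count ground terms of depth at most k. Each non-constant term of depth ≤ k is some function symbol applied to depth-≤(k−1) arguments, giving N_k = 3 + N_{k-1}.
  N_0 = 3
  N_1 = 3 + 3 = 6
  N_2 = 3 + 6 = 9
So there are 9 ground terms available for substitution.
There are 2 variables to instantiate (x2, x3), each occurring in at least one literal, so different choices give different ground instances.
Number of ground instances = 9^2 = 81.

81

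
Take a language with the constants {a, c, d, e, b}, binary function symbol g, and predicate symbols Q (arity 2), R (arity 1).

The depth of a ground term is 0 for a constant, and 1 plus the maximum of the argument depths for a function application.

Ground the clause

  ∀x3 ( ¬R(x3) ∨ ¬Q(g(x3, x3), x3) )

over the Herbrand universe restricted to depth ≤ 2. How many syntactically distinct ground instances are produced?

905

Ground terms of depth ≤ 2:
  Write N_k for the number of ground terms of depth ≤ k. A term of depth ≤ k is either a constant or a function symbol applied to arguments of depth ≤ k−1, so N_k = 5 + N_{k-1}^2.
  N_0 = 5
  N_1 = 5 + 5^2 = 30
  N_2 = 5 + 30^2 = 905
So there are 905 ground terms available for substitution.
The body mentions the single quantified variable x3; since ground terms form a free algebra, no two substitutions collapse to the same formula.
Number of ground instances = 905.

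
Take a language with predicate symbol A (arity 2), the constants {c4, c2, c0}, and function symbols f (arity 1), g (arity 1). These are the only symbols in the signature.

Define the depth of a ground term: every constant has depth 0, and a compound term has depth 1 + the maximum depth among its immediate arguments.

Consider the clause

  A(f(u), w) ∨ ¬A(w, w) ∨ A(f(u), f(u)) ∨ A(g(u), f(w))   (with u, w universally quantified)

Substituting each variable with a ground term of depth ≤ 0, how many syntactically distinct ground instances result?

9

Ground terms of depth ≤ 0:
  Let N_k count ground terms of depth at most k. Each non-constant term of depth ≤ k is some function symbol applied to depth-≤(k−1) arguments, giving N_k = 3 + N_{k-1} + N_{k-1}.
  N_0 = 3
So there are 3 ground terms available for substitution.
The clause has 2 distinct variables (u, w), each appearing in the body. In the free term algebra distinct substitutions yield syntactically distinct ground instances.
Number of ground instances = 3^2 = 9.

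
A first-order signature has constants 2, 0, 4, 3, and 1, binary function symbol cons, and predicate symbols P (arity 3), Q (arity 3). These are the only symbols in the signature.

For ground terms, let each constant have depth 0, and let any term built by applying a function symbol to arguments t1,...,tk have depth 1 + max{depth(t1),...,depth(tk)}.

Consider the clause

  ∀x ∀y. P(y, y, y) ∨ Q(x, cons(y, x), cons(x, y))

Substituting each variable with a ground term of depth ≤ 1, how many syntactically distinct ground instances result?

Ground terms of depth ≤ 1:
  Let N_k = |{terms of depth ≤ k}|. Then N_0 = 5 and N_k = 5 + N_{k-1}^2 for k ≥ 1 (one summand per function symbol, arity giving the exponent).
  N_0 = 5
  N_1 = 5 + 5^2 = 30
So there are 30 ground terms available for substitution.
There are 2 variables to instantiate (x, y), each occurring in at least one literal, so different choices give different ground instances.
Number of ground instances = 30^2 = 900.

900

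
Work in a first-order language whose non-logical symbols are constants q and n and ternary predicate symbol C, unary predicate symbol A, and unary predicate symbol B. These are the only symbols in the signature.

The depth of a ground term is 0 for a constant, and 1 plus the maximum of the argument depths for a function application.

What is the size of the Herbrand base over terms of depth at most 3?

First count ground terms of depth ≤ 3.
With no function symbols every ground term is a constant, so there are exactly 2 ground terms at every depth bound.
N_0 = 2
N_1 = 2
N_2 = 2
N_3 = 2
So |H| = 2.
A ground atom is a predicate applied to a tuple of terms from H, so the count is the sum over predicates of |H|^arity:
  C: 2^3 = 8;  A: 2;  B: 2
Total ground atoms: 8 + 2 + 2 = 12.

12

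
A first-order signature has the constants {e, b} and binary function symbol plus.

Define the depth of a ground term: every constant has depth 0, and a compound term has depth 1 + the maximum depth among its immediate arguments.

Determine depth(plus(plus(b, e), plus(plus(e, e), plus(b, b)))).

3

depth(plus(b, e)) = 1 + max(0, 0) = 1
depth(plus(e, e)) = 1 + max(0, 0) = 1
depth(plus(b, b)) = 1 + max(0, 0) = 1
depth(plus(plus(e, e), plus(b, b))) = 1 + max(1, 1) = 2
depth(plus(plus(b, e), plus(plus(e, e), plus(b, b)))) = 1 + max(1, 2) = 3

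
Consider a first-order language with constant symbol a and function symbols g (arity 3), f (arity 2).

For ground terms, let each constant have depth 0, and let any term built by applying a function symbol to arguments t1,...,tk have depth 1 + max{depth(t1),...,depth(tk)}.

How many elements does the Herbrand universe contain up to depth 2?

Let N_k count ground terms of depth at most k. Each non-constant term of depth ≤ k is some function symbol applied to depth-≤(k−1) arguments, giving N_k = 1 + N_{k-1}^3 + N_{k-1}^2.
N_0 = 1
N_1 = 1 + 1^3 + 1^2 = 3
N_2 = 1 + 3^3 + 3^2 = 37

37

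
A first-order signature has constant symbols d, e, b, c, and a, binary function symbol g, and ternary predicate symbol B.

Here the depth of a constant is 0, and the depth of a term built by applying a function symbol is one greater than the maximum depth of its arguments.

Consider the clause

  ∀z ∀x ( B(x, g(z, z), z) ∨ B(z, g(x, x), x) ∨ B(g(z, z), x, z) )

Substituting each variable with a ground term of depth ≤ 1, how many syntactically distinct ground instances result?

Ground terms of depth ≤ 1:
  Let N_k count ground terms of depth at most k. Each non-constant term of depth ≤ k is some function symbol applied to depth-≤(k−1) arguments, giving N_k = 5 + N_{k-1}^2.
  N_0 = 5
  N_1 = 5 + 5^2 = 30
So there are 30 ground terms available for substitution.
The clause has 2 distinct variables (z, x), each appearing in the body. In the free term algebra distinct substitutions yield syntactically distinct ground instances.
Number of ground instances = 30^2 = 900.

900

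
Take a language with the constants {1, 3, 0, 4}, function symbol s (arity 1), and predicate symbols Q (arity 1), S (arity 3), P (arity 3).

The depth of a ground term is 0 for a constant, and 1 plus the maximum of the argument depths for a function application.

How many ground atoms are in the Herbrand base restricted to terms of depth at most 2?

3468

First count ground terms of depth ≤ 2.
If N_k denotes the number of depth-≤k ground terms, the 4 constants give N_0 = 4, and each function symbol of arity r contributes N_{k-1}^r new terms at level k: N_k = 4 + N_{k-1}.
N_0 = 4
N_1 = 4 + 4 = 8
N_2 = 4 + 8 = 12
Explicitly: 1, 3, 0, 4, s(1), s(3), s(0), s(4), s(s(1)), s(s(3)), s(s(0)), s(s(4)).
So |H| = 12.
Ground atoms are formed by filling each argument slot of a predicate with a term from H, so an r-ary predicate gives |H|^r atoms:
  Q: 12;  S: 12^3 = 1728;  P: 12^3 = 1728
Total ground atoms: 12 + 1728 + 1728 = 3468.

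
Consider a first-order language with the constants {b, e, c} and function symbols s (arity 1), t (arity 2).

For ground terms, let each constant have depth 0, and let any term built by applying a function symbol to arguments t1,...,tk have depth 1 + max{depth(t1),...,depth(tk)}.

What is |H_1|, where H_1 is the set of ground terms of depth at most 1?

15

Count level by level. With function symbols s/1, t/2, the terms of depth ≤ k are the 3 constants together with each function applied to depth-≤(k−1) tuples, so N_k = 3 + N_{k-1} + N_{k-1}^2.
N_0 = 3
N_1 = 3 + 3 + 3^2 = 15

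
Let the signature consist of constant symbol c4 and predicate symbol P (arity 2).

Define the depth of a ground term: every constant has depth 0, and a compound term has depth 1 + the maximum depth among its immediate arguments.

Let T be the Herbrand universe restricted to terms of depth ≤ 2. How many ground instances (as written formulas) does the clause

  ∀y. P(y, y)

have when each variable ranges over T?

Ground terms of depth ≤ 2:
  With no function symbols every ground term is a constant, so there is exactly 1 ground term at every depth bound.
  N_0 = 1
  N_1 = 1
  N_2 = 1
  Explicitly: c4.
So there is exactly 1 ground term available for substitution.
The clause has 1 distinct variable (y), which appears in the body. In the free term algebra distinct substitutions yield syntactically distinct ground instances.
Number of ground instances = 1.

1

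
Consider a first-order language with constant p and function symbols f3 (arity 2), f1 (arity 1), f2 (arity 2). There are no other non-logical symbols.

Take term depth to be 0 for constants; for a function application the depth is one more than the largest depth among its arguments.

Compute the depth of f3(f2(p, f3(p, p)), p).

depth(f3(p, p)) = 1 + max(0, 0) = 1
depth(f2(p, f3(p, p))) = 1 + max(0, 1) = 2
depth(f3(f2(p, f3(p, p)), p)) = 1 + max(2, 0) = 3

3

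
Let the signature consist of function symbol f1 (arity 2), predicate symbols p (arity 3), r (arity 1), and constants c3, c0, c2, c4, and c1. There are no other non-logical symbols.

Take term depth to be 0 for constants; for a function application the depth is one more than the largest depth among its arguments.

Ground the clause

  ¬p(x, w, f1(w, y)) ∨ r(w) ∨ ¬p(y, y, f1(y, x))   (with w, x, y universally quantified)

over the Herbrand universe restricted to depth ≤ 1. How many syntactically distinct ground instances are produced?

27000

Ground terms of depth ≤ 1:
  If N_k denotes the number of depth-≤k ground terms, the 5 constants give N_0 = 5, and each function symbol of arity r contributes N_{k-1}^r new terms at level k: N_k = 5 + N_{k-1}^2.
  N_0 = 5
  N_1 = 5 + 5^2 = 30
So there are 30 ground terms available for substitution.
Each of w, x, y ranges independently over the available ground terms, and distinct assignments produce distinct instances.
Number of ground instances = 30^3 = 27000.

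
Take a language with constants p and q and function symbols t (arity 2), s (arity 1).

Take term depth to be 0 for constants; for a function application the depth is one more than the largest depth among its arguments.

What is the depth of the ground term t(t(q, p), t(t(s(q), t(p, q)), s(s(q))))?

depth(t(q, p)) = 1 + max(0, 0) = 1
depth(s(q)) = 1 + depth(q) = 1 + 0 = 1
depth(t(p, q)) = 1 + max(0, 0) = 1
depth(t(s(q), t(p, q))) = 1 + max(1, 1) = 2
depth(s(s(q))) = 1 + depth(s(q)) = 1 + 1 = 2
depth(t(t(s(q), t(p, q)), s(s(q)))) = 1 + max(2, 2) = 3
depth(t(t(q, p), t(t(s(q), t(p, q)), s(s(q))))) = 1 + max(1, 3) = 4

4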